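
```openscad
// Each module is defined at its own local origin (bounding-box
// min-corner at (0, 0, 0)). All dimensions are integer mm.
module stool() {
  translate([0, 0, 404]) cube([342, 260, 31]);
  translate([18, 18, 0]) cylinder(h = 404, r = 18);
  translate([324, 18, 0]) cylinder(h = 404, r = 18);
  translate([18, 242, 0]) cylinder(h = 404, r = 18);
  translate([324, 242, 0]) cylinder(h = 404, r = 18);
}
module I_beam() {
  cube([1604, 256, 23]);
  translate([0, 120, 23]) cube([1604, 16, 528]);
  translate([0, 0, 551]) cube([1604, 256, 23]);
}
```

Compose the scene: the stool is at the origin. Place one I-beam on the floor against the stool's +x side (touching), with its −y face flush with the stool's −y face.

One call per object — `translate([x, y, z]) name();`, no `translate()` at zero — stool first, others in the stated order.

stool();
translate([342, 0, 0]) I_beam();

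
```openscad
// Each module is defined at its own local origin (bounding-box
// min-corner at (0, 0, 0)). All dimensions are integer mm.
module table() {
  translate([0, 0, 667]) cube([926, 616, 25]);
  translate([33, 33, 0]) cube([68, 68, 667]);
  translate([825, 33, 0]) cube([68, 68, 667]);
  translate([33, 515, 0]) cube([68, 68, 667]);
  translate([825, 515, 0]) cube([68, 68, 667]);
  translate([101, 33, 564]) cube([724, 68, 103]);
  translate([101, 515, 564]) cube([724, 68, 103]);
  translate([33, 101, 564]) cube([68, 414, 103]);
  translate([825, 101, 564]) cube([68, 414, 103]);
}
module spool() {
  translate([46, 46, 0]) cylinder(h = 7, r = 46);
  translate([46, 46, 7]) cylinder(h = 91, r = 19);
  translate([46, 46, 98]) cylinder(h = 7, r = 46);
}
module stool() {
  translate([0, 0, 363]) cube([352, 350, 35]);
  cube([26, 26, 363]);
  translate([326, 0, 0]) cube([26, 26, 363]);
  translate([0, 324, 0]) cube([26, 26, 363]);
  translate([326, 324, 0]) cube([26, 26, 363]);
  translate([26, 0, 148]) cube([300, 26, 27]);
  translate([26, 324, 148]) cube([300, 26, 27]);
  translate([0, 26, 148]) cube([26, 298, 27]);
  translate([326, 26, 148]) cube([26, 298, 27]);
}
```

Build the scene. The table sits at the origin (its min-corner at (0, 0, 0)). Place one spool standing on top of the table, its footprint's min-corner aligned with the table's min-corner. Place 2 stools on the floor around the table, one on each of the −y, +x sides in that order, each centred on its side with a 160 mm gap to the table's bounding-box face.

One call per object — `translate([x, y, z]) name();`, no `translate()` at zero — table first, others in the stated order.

table();
translate([0, 0, 692]) spool();
translate([287, -510, 0]) stool();
translate([1086, 133, 0]) stool();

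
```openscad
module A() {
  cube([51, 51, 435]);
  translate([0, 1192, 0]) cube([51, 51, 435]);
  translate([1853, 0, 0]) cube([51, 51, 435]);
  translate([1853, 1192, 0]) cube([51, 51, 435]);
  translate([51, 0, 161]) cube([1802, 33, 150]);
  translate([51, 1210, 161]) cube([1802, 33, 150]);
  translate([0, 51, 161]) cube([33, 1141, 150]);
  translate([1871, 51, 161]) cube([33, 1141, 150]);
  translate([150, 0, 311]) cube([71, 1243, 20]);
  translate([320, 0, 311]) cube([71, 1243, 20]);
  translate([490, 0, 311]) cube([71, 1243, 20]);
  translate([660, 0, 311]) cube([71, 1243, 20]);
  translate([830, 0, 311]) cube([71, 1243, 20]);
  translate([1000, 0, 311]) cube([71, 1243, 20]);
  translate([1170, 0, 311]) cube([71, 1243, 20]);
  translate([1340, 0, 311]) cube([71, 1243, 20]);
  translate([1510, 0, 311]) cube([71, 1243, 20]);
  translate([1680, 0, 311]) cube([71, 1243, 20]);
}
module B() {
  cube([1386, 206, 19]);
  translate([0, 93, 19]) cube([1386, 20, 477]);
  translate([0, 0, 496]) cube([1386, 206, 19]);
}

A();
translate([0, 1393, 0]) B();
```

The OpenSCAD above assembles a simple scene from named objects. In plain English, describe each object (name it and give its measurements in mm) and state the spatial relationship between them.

A is a bed frame 1904 mm long (x) by 1243 mm wide (y). Four 51×51 mm corner posts, 435 mm tall, at the corners of the footprint. Four rails of 33 mm thickness and 150 mm height run between adjacent posts with their undersides at z = 161 mm, their outer faces flush with the outside of the frame (the two x-running rails run between the posts' inner faces; the two y-running rails run between the posts' inner faces). 10 slats, each 71 mm wide (x) and 20 mm thick, lie across the top of the two x-running rails, running the full 1243 mm width of the frame in y; the slats are evenly spaced along x between the inner faces of the end posts with equal gaps (rounded down to the nearest mm) at the −x end and between each pair — any rounding remainder accumulates at the +x end.

B is an I-beam lying along x, 1386 mm long. Overall section height 515 mm. Two flanges 206 mm wide (y) and 19 mm thick, one on the floor and one at the top; a web 20 mm thick runs between them, centred on the flange width.

The I-beam is on the floor beside the bed frame on its +y side.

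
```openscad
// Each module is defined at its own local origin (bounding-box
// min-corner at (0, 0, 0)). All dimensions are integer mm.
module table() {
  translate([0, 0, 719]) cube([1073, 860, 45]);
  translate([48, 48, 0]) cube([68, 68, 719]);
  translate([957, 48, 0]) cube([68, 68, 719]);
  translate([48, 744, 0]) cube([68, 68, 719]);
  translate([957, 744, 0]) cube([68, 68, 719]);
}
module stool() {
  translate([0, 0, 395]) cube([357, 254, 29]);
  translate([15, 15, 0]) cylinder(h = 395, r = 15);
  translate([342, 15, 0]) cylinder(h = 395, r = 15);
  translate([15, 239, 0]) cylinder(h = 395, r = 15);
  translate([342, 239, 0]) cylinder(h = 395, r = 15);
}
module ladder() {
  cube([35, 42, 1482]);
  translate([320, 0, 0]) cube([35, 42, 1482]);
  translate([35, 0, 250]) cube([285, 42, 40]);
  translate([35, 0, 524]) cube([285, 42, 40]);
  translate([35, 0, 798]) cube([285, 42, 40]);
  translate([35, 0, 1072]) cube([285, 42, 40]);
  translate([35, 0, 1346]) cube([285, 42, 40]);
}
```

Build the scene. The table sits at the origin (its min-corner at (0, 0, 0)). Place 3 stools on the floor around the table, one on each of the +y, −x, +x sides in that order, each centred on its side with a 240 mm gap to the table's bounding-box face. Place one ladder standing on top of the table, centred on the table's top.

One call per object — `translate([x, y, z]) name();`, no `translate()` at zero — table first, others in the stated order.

table();
translate([358, 1100, 0]) stool();
translate([-597, 303, 0]) stool();
translate([1313, 303, 0]) stool();
translate([359, 409, 764]) ladder();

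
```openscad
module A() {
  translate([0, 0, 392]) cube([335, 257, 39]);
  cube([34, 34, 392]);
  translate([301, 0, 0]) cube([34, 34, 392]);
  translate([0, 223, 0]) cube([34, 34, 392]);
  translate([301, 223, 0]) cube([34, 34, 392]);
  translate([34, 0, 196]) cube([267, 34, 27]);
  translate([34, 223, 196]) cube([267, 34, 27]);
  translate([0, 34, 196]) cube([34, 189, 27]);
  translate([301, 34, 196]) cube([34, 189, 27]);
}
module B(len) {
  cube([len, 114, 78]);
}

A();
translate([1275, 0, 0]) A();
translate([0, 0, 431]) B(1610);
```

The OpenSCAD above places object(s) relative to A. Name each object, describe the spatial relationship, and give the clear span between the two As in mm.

Second stool starts at x = 1275; first ends at x = 335; clear span = 1275 − 335 = 940 mm.

A is a stool. B is a beam. A beam spans the tops of two stools. The clear span between the two stools is 940 mm.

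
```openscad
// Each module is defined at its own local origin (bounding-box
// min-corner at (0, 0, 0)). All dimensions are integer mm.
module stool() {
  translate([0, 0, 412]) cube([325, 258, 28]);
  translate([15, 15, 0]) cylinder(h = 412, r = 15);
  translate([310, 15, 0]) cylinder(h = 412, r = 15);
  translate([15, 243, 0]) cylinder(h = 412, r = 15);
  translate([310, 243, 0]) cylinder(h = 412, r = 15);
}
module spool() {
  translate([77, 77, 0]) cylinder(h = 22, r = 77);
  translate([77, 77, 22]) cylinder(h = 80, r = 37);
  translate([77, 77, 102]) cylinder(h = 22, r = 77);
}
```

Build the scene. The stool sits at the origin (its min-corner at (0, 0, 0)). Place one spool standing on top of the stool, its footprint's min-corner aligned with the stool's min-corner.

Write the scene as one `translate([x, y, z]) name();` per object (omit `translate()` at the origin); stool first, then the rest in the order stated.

stool();
translate([0, 0, 440]) spool();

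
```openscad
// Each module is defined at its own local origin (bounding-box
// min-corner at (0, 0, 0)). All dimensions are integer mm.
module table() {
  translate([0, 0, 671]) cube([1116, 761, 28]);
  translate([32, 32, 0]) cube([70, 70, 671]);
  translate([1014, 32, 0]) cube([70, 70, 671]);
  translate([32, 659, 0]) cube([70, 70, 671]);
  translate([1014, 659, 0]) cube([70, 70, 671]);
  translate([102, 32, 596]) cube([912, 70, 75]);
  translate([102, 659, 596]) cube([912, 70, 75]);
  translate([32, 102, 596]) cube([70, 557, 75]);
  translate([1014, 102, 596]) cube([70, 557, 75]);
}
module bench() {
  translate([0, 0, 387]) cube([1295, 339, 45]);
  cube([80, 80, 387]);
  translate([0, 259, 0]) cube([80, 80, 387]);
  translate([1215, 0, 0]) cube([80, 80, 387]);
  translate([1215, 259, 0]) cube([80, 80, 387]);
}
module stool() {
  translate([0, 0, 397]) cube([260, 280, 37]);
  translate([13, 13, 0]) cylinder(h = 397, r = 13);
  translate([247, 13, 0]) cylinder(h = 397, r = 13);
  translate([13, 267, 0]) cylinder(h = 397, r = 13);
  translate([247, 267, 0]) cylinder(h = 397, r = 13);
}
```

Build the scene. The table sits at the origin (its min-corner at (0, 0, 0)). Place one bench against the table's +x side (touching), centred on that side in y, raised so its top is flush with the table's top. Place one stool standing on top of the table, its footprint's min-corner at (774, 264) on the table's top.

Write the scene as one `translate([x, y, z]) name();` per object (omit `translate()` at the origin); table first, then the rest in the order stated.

table();
translate([1116, 211, 267]) bench();
translate([774, 264, 699]) stool();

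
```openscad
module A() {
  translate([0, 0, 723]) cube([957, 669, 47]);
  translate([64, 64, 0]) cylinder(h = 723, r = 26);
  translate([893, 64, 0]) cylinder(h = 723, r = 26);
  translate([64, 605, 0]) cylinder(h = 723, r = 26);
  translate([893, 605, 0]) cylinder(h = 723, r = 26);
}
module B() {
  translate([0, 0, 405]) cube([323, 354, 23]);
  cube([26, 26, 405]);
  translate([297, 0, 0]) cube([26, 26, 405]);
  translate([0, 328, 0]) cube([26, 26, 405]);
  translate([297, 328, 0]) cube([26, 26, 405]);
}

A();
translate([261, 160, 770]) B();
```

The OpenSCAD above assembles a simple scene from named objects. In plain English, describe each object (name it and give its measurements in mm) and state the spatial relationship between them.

A is a table with a 957×669 mm rectangular top, 47 mm thick, top surface at z = 770 mm, supported by four round legs of 52 mm diameter, each leg's bounding box inset 38 mm from the nearest pair of top edges, running from the floor.

B is a simple wooden stool: a rectangular seat 323 mm (x) by 354 mm (y), 23 mm thick, top face at z = 428 mm, on four square legs, each 26×26 mm in cross-section. The legs rest on z = 0, each flush with a corner of the seat.

The stool is on top of the table.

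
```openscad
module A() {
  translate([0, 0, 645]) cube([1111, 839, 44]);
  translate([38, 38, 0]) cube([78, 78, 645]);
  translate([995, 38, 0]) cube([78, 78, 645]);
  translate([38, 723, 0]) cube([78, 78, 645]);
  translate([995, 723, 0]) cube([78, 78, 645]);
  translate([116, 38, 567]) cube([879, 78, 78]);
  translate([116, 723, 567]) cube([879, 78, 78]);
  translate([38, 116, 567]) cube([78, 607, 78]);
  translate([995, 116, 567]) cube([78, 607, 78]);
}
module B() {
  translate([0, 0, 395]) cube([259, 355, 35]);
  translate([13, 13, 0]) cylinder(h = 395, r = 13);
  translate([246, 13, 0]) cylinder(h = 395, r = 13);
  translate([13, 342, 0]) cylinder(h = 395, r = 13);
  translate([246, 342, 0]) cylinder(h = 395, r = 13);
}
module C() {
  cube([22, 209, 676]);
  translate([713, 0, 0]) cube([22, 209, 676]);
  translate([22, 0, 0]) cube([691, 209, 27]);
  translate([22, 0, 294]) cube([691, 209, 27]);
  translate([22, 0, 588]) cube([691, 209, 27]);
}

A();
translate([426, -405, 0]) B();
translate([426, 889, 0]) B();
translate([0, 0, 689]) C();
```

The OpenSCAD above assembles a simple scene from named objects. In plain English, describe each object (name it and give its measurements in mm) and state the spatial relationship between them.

A is a table: top 1111 mm (x) × 839 mm (y), 44 mm thick, upper face at z = 689 mm, on four 78×78 mm square legs, each inset 38 mm from the nearest pair of top edges, running from z = 0 to the bottom of the top. Four apron rails, 78 mm thick and 78 mm tall, run between adjacent legs with their top edges flush with the underside of the top and their outer faces flush with the legs' outer faces.

B is a four-legged stool. The seat is a 259×355×35 mm slab whose top surface is at z = 430 mm; four round legs, each 26 mm in diameter, run from the floor (z = 0) to the underside of the seat, each leg's axis is inset half a diameter from the nearest pair of seat edges (so the leg's bounding box is flush with the corner).

C is a bookshelf 735 mm wide overall, 209 mm deep and 676 mm tall. The two sides are 22 mm thick vertical panels. 3 horizontal shelves of 27 mm thickness span between the inner faces of the sides; the lowest shelf sits on the floor and shelves are stacked with a clear vertical gap of 267 mm between each pair.

Two stools sit around the table at the −y, +y sides. The bookshelf is on top of the table.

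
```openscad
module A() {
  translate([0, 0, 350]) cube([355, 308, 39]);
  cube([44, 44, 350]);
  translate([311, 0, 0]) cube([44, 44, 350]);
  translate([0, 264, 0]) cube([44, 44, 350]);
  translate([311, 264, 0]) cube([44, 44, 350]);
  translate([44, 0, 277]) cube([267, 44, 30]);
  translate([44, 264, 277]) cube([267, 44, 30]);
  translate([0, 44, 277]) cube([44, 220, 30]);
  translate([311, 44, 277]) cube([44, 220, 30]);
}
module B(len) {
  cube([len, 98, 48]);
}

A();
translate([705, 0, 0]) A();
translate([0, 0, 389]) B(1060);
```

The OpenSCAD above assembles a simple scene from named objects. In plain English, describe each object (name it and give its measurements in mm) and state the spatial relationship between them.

A is a simple wooden stool: a rectangular seat 355 mm (x) by 308 mm (y), 39 mm thick, top face at z = 389 mm, on four square legs, each 44×44 mm in cross-section. The legs rest on z = 0, each flush with a corner of the seat. Four stretchers, 44 mm wide and 30 mm tall, connect adjacent legs with their undersides at z = 277 mm, each running between the inner faces of the legs it joins and aligned with the legs' outer faces on the other axis.

B is a rectangular beam 1060 mm long (x), 98 mm deep (y), 48 mm thick (z).

The beam spans the tops of two stools placed 350 mm apart, resting at z = 389 mm.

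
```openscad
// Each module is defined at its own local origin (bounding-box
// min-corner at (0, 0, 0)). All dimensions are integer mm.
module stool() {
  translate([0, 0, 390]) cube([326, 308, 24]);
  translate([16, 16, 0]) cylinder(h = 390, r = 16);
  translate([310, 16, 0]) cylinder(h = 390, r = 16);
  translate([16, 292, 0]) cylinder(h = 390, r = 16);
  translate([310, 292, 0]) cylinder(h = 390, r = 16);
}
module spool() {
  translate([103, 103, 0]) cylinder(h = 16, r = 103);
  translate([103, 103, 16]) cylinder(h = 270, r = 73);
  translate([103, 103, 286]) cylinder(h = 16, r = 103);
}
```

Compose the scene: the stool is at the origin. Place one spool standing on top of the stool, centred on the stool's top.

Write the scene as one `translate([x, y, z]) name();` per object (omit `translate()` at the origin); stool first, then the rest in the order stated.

stool();
translate([60, 51, 414]) spool();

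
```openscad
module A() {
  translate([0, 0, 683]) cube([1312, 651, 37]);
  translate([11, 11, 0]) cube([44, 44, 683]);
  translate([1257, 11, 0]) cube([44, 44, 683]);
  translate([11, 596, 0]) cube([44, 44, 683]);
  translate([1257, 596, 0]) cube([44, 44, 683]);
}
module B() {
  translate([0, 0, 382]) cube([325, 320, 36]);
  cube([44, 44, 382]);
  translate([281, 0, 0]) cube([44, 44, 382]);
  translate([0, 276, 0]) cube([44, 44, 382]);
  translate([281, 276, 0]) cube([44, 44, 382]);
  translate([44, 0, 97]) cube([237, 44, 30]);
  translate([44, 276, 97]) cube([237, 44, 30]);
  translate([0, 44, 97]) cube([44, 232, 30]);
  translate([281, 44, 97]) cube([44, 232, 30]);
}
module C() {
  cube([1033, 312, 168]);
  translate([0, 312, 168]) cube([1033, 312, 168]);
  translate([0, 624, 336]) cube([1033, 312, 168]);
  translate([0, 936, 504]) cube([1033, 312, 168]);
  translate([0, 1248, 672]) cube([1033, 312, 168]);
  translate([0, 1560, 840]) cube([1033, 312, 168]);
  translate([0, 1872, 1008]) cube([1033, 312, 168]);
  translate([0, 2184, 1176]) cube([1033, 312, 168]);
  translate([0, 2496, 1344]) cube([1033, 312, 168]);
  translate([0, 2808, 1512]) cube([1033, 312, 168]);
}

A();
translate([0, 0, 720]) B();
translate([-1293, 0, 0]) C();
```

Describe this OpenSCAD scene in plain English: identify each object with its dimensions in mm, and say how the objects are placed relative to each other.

A is a table with a 1312×651 mm rectangular top, 37 mm thick, top surface at z = 720 mm, supported by four 44×44 mm square legs, each inset 11 mm from the nearest pair of top edges, running from the floor.

B is a simple wooden stool: a rectangular seat 325 mm (x) by 320 mm (y), 36 mm thick, top face at z = 418 mm, on four square legs, each 44×44 mm in cross-section. The legs rest on z = 0, each flush with a corner of the seat. Four stretchers, 44 mm wide and 30 mm tall, connect adjacent legs with their undersides at z = 97 mm, each running between the inner faces of the legs it joins and aligned with the legs' outer faces on the other axis.

C is a straight staircase of 10 solid steps. Each step is 1033 mm wide (x), 312 mm deep (y, the going) and 168 mm tall (the rise). The first step rests on the floor; each subsequent step sits one going further in +y and one rise higher in +z, directly behind and above the previous step with no overlap.

The stool is on top of the table. The staircase is on the floor beside the table on its −x side.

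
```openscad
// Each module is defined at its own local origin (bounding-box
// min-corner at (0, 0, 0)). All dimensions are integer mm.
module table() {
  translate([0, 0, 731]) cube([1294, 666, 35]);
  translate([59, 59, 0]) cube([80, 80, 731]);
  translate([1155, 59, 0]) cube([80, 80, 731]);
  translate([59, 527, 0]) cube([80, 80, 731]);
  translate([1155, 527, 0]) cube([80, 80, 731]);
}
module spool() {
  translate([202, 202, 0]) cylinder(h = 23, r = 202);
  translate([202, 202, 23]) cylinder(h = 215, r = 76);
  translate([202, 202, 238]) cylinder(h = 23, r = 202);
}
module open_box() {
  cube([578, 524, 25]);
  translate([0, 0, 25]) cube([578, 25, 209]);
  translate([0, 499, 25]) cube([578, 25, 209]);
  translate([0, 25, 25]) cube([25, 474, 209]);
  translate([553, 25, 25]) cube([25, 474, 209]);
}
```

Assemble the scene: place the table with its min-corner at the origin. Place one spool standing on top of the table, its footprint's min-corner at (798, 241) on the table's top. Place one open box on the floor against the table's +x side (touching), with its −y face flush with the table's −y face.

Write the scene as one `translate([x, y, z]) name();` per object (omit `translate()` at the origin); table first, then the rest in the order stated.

table();
translate([798, 241, 766]) spool();
translate([1294, 0, 0]) open_box();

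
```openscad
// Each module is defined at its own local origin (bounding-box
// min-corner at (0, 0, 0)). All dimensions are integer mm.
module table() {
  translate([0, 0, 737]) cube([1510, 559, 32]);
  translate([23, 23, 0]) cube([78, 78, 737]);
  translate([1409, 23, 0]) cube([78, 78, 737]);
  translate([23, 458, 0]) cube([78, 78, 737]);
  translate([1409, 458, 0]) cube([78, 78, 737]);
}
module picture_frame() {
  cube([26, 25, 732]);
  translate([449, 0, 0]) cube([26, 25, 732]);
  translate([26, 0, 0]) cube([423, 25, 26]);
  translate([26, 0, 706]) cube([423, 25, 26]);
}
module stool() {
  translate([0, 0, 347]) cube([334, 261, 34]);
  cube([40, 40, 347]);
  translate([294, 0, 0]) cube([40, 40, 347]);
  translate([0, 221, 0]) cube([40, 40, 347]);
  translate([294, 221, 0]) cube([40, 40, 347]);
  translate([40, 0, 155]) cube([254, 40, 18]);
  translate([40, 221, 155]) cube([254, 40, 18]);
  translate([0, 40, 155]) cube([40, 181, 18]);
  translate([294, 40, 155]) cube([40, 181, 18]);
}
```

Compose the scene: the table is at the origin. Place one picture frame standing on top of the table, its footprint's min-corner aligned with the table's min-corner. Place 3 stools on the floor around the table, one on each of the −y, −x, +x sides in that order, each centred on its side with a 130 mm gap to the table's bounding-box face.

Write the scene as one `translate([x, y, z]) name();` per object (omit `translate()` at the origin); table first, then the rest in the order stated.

table();
translate([0, 0, 769]) picture_frame();
translate([588, -391, 0]) stool();
translate([-464, 149, 0]) stool();
translate([1640, 149, 0]) stool();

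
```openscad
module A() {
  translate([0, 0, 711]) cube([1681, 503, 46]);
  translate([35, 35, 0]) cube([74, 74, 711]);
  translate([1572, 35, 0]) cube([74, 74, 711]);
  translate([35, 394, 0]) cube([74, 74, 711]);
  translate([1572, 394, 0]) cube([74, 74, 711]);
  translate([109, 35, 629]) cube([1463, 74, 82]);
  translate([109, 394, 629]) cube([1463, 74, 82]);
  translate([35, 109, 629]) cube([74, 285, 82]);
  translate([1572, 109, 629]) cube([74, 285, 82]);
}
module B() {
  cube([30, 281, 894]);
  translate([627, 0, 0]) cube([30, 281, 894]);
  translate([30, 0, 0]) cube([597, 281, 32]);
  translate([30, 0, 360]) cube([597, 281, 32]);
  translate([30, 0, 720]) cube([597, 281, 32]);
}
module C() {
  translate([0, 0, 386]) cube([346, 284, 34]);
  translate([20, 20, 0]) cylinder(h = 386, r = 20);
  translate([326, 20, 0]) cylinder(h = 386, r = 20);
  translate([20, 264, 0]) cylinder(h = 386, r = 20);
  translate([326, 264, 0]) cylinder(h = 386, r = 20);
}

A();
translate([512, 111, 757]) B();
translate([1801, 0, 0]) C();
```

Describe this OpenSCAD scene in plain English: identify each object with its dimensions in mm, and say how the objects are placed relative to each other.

A is a rectangular dining table. The top is 1681×503×46 mm with its upper surface at z = 757 mm. It stands on four 74×74 mm square legs, each inset 35 mm from the nearest pair of top edges, running from the floor to the underside of the top. Four apron rails, 74 mm thick and 82 mm tall, run between adjacent legs with their top edges flush with the underside of the top and their outer faces flush with the legs' outer faces.

B is an open bookshelf. Two side panels, each 30 mm thick, 281 mm deep and 894 mm tall, stand 657 mm apart (outside-to-outside). Between them sit 3 shelves, each 32 mm thick and 281 mm deep, spanning the full gap between the sides. The bottom shelf rests on the floor (its underside at z = 0) and the clear gap between one shelf's top and the next shelf's underside is 328 mm.

C is a four-legged stool. The seat is a 346×284×34 mm slab whose top surface is at z = 420 mm; four round legs, each 40 mm in diameter, run from the floor (z = 0) to the underside of the seat, each leg's axis is inset half a diameter from the nearest pair of seat edges (so the leg's bounding box is flush with the corner).

The bookshelf is on top of the table, centred. The stool is on the floor beside the table on its +x side.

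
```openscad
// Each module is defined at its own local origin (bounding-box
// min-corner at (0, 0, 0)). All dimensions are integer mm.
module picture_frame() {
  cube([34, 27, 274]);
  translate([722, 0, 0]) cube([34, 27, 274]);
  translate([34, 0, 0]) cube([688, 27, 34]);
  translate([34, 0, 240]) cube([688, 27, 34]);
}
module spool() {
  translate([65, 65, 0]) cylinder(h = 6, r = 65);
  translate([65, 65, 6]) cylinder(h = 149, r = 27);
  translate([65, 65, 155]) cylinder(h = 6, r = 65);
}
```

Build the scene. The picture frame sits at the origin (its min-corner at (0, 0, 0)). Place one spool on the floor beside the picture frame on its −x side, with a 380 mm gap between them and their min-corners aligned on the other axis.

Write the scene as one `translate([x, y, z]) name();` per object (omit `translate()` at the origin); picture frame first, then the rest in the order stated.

picture_frame();
translate([-510, 0, 0]) spool();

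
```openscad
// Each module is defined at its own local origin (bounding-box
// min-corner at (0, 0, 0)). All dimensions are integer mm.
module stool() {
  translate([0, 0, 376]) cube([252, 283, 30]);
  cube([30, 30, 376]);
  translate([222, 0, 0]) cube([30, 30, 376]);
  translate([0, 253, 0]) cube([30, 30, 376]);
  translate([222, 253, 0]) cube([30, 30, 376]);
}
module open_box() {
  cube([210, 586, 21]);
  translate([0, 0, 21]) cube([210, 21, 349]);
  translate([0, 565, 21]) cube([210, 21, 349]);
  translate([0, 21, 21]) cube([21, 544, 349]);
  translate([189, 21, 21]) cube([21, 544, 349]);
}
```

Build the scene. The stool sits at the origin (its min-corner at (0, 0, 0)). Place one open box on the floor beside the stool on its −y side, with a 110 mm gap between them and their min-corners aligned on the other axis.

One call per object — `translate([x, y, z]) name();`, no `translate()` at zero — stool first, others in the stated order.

stool();
translate([0, -696, 0]) open_box();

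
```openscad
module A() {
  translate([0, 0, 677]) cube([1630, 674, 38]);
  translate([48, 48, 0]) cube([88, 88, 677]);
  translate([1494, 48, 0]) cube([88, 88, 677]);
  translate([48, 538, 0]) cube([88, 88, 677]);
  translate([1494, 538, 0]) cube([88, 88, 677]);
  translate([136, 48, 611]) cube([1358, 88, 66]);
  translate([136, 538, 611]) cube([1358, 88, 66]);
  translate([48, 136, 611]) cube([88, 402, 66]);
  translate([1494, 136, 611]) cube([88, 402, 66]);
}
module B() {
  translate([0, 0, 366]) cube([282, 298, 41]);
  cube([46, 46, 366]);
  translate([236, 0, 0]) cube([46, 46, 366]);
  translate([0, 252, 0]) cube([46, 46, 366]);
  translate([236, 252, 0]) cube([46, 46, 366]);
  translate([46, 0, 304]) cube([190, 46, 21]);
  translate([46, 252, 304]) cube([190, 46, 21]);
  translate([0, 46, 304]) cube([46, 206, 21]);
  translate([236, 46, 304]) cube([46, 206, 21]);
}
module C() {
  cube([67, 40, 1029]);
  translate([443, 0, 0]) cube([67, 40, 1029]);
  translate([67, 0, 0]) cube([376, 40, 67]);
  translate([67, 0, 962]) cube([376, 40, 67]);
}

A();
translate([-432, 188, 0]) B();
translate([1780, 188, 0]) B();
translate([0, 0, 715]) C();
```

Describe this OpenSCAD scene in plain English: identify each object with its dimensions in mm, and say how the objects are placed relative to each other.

A is a rectangular dining table. The top is 1630×674×38 mm with its upper surface at z = 715 mm. It stands on four 88×88 mm square legs, each inset 48 mm from the nearest pair of top edges, running from the floor to the underside of the top. Four apron rails, 88 mm thick and 66 mm tall, run between adjacent legs with their top edges flush with the underside of the top and their outer faces flush with the legs' outer faces.

B is a simple wooden stool: a rectangular seat 282 mm (x) by 298 mm (y), 41 mm thick, top face at z = 407 mm, on four square legs, each 46×46 mm in cross-section. The legs rest on z = 0, each flush with a corner of the seat. Four stretchers, 46 mm wide and 21 mm tall, connect adjacent legs with their undersides at z = 304 mm, each running between the inner faces of the legs it joins and aligned with the legs' outer faces on the other axis.

C is a rectangular picture frame lying in the x–z plane (depth along y). The opening is 376 mm wide (x) by 895 mm tall (z), surrounded by a border 67 mm wide on all four sides. The frame is 40 mm deep and is made of two full-height vertical stiles with two horizontal rails fitted between them.

Two stools sit around the table at the −x, +x sides. The picture frame is on top of the table.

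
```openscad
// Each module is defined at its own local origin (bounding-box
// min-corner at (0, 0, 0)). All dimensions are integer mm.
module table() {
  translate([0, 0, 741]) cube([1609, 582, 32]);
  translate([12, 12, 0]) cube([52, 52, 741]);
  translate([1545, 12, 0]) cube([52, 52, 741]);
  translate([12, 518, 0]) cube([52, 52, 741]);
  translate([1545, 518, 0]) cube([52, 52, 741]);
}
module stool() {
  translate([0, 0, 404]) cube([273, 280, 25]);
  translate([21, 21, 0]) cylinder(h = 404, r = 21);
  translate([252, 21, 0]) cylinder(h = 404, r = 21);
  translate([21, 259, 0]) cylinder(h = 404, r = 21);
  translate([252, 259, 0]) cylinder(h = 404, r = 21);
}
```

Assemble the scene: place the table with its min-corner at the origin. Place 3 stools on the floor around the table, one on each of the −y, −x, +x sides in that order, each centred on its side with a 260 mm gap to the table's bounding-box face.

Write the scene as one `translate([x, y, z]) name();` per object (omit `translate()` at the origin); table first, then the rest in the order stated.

table();
translate([668, -540, 0]) stool();
translate([-533, 151, 0]) stool();
translate([1869, 151, 0]) stool();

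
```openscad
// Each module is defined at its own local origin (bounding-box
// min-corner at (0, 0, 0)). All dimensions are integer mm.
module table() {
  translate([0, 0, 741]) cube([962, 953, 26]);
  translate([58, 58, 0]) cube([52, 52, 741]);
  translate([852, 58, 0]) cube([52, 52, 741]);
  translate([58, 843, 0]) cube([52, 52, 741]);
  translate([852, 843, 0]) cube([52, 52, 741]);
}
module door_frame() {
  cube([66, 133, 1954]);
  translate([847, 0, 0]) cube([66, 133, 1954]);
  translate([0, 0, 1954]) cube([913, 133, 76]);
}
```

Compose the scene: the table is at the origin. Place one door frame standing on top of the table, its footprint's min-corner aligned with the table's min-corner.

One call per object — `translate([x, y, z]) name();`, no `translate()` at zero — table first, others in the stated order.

table();
translate([0, 0, 767]) door_frame();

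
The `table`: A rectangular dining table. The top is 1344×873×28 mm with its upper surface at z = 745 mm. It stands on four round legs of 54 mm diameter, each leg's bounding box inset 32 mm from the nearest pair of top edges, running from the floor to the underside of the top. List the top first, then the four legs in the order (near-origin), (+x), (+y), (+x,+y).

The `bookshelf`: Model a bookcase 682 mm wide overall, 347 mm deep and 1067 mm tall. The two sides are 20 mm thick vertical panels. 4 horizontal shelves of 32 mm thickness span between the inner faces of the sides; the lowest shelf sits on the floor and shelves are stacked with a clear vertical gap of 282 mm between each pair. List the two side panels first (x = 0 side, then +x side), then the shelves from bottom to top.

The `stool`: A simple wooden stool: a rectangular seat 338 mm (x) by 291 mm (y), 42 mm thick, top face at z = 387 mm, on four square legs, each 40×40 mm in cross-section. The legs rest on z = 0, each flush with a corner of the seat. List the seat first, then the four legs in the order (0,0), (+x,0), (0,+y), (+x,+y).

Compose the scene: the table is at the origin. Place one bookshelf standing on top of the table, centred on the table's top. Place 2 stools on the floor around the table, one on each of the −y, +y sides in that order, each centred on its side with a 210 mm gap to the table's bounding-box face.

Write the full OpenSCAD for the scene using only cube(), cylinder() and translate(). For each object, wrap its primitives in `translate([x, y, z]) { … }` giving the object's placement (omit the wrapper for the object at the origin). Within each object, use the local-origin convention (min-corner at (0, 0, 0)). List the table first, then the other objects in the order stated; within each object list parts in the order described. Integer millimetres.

translate([0, 0, 717]) cube([1344, 873, 28]);
translate([59, 59, 0]) cylinder(h = 717, r = 27);
translate([1285, 59, 0]) cylinder(h = 717, r = 27);
translate([59, 814, 0]) cylinder(h = 717, r = 27);
translate([1285, 814, 0]) cylinder(h = 717, r = 27);
translate([331, 263, 745]) {
  cube([20, 347, 1067]);
  translate([662, 0, 0]) cube([20, 347, 1067]);
  translate([20, 0, 0]) cube([642, 347, 32]);
  translate([20, 0, 314]) cube([642, 347, 32]);
  translate([20, 0, 628]) cube([642, 347, 32]);
  translate([20, 0, 942]) cube([642, 347, 32]);
}
translate([503, -501, 0]) {
  translate([0, 0, 345]) cube([338, 291, 42]);
  cube([40, 40, 345]);
  translate([298, 0, 0]) cube([40, 40, 345]);
  translate([0, 251, 0]) cube([40, 40, 345]);
  translate([298, 251, 0]) cube([40, 40, 345]);
}
translate([503, 1083, 0]) {
  translate([0, 0, 345]) cube([338, 291, 42]);
  cube([40, 40, 345]);
  translate([298, 0, 0]) cube([40, 40, 345]);
  translate([0, 251, 0]) cube([40, 40, 345]);
  translate([298, 251, 0]) cube([40, 40, 345]);
}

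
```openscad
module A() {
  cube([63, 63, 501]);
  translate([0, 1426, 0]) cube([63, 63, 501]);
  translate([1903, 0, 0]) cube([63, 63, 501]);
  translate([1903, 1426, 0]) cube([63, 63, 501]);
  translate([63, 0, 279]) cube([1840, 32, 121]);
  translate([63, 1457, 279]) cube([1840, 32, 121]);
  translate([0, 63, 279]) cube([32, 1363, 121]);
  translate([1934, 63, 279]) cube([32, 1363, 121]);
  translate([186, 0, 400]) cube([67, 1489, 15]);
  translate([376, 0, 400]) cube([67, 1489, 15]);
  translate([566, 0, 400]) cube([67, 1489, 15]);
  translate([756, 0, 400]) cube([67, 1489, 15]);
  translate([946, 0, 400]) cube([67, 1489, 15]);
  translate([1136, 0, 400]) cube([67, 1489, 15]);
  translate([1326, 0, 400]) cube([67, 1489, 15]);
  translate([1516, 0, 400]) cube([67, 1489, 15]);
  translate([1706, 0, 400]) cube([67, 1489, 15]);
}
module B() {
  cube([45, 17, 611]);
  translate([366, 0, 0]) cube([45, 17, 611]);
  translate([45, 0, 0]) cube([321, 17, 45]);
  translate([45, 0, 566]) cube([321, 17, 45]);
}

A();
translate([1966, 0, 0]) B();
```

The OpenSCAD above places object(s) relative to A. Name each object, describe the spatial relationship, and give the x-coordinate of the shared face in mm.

A is a bed frame. B is a picture frame. The picture frame is against the bed frame's +x side, with their −y faces flush. The x-coordinate of the shared face is 1966 mm.

The bed frame's +x face and the picture frame's −x face are both at x = 1966 mm.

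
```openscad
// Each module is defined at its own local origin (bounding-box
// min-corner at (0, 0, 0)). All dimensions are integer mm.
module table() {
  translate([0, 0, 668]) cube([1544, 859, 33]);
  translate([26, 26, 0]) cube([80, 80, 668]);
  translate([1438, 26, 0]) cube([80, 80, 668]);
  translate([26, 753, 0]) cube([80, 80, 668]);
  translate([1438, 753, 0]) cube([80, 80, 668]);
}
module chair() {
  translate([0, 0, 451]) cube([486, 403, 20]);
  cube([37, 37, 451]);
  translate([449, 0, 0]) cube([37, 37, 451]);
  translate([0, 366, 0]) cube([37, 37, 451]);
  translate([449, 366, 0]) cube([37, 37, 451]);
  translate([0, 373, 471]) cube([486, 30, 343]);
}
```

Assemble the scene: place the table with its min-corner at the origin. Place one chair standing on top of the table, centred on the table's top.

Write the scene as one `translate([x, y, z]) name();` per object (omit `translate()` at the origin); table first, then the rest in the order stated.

table();
translate([529, 228, 701]) chair();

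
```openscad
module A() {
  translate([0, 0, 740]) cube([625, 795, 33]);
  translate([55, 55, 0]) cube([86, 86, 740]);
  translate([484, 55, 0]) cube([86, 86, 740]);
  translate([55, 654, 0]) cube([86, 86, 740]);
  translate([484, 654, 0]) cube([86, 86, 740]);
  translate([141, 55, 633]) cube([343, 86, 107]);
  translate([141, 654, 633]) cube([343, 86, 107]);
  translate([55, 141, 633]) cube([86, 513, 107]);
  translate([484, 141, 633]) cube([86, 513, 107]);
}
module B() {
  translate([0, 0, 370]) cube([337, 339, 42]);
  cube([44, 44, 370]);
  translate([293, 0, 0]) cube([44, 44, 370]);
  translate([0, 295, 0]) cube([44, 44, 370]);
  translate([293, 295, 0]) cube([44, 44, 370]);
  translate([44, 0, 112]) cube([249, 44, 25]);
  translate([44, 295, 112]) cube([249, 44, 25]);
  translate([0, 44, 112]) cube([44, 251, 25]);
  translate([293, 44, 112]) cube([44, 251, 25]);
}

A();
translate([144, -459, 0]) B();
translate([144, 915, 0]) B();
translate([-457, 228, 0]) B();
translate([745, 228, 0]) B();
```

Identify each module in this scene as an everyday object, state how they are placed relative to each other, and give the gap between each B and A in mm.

A is a table. B is a stool. Four stools sit around the table at the −y, +y, −x, +x sides. The gap between each stool and the table is 120 mm.

Each stool's nearest face is 120 mm from the table's bounding box.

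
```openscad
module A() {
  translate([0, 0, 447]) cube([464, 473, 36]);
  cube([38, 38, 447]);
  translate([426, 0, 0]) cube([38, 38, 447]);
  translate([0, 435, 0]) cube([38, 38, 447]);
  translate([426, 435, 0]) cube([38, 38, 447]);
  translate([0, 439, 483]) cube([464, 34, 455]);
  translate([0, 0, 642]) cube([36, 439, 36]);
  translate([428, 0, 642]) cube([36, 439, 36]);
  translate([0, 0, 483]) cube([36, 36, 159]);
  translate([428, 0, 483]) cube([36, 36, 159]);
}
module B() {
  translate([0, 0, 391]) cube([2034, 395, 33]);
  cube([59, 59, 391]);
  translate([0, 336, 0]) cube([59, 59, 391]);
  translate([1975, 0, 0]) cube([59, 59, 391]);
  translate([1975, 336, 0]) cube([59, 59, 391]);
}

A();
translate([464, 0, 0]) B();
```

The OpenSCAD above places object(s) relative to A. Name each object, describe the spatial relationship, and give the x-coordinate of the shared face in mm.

A is a chair. B is a bench. The bench is against the chair's +x side, with their −y faces flush. The x-coordinate of the shared face is 464 mm.

The chair's +x face and the bench's −x face are both at x = 464 mm.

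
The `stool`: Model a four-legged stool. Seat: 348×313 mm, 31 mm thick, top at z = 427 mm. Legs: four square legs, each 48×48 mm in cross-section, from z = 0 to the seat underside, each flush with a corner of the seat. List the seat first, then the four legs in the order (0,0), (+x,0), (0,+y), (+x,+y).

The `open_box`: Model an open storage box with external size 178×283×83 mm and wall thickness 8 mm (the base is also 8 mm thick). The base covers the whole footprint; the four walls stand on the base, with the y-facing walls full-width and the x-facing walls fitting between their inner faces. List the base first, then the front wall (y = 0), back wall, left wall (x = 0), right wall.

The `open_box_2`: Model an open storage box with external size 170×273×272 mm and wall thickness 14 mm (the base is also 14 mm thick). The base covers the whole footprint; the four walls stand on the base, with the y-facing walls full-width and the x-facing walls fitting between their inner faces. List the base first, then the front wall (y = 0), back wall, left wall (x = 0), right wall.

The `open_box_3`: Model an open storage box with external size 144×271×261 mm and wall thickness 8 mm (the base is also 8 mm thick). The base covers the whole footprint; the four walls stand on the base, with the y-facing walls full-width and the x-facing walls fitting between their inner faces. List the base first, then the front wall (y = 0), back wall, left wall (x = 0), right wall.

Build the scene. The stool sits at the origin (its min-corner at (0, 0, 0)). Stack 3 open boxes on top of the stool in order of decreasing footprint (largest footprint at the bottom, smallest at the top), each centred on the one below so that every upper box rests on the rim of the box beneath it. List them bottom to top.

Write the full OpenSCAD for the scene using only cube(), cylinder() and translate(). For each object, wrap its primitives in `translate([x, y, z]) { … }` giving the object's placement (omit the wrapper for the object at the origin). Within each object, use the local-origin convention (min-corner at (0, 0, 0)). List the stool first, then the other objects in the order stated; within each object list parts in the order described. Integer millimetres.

translate([0, 0, 396]) cube([348, 313, 31]);
cube([48, 48, 396]);
translate([300, 0, 0]) cube([48, 48, 396]);
translate([0, 265, 0]) cube([48, 48, 396]);
translate([300, 265, 0]) cube([48, 48, 396]);
translate([85, 15, 427]) {
  cube([178, 283, 8]);
  translate([0, 0, 8]) cube([178, 8, 75]);
  translate([0, 275, 8]) cube([178, 8, 75]);
  translate([0, 8, 8]) cube([8, 267, 75]);
  translate([170, 8, 8]) cube([8, 267, 75]);
}
translate([89, 20, 510]) {
  cube([170, 273, 14]);
  translate([0, 0, 14]) cube([170, 14, 258]);
  translate([0, 259, 14]) cube([170, 14, 258]);
  translate([0, 14, 14]) cube([14, 245, 258]);
  translate([156, 14, 14]) cube([14, 245, 258]);
}
translate([102, 21, 782]) {
  cube([144, 271, 8]);
  translate([0, 0, 8]) cube([144, 8, 253]);
  translate([0, 263, 8]) cube([144, 8, 253]);
  translate([0, 8, 8]) cube([8, 255, 253]);
  translate([136, 8, 8]) cube([8, 255, 253]);
}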